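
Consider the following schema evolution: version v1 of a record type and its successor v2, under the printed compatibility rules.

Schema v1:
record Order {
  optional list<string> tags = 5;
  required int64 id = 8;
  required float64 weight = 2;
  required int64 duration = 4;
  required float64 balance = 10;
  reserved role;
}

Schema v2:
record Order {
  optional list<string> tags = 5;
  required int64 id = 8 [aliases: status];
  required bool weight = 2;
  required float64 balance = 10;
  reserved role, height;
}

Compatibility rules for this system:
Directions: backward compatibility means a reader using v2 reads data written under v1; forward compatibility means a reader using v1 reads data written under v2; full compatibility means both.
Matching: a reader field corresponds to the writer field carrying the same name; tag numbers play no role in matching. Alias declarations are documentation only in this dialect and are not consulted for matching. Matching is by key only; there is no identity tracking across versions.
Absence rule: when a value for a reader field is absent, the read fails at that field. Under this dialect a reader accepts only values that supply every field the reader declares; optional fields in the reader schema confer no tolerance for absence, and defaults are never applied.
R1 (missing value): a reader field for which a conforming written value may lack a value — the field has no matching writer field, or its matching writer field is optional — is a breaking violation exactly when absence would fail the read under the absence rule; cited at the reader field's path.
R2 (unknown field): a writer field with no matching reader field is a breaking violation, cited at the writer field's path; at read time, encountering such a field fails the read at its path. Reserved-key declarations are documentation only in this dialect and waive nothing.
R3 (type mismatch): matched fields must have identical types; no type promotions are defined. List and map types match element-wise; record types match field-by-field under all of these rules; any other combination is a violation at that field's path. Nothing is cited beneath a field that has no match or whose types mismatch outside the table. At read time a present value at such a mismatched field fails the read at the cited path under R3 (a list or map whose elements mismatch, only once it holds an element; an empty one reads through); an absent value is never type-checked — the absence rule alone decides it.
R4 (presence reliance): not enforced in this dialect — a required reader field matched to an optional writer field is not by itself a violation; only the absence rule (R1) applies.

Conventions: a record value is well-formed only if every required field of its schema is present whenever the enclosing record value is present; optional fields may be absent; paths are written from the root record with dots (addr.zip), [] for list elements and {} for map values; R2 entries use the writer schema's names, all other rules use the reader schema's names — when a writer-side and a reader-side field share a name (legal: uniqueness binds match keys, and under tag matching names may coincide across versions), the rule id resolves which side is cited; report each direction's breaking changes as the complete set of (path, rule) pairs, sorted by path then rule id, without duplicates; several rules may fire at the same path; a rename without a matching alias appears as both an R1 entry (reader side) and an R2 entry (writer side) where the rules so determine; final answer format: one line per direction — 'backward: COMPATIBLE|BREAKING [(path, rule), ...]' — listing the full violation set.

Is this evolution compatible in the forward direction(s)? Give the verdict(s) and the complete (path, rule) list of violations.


each type pair in Order: writer, then reader
forward for Order (reader v1, writer v2):
  tags <- tags (list<string> -> list<string>, writer optional)
  id <- id (int64 -> int64, writer required)
  weight <- weight (bool -> float64, writer required)
  duration has no writer counterpart
  balance <- balance (float64 -> float64, writer required)
  breaking: (duration, R1)
  breaking: (tags, R1)
  breaking: (weight, R3)
  forward on Order therefore BREAKING (3)

forward: BREAKING [(duration, R1), (tags, R1), (weight, R3)]


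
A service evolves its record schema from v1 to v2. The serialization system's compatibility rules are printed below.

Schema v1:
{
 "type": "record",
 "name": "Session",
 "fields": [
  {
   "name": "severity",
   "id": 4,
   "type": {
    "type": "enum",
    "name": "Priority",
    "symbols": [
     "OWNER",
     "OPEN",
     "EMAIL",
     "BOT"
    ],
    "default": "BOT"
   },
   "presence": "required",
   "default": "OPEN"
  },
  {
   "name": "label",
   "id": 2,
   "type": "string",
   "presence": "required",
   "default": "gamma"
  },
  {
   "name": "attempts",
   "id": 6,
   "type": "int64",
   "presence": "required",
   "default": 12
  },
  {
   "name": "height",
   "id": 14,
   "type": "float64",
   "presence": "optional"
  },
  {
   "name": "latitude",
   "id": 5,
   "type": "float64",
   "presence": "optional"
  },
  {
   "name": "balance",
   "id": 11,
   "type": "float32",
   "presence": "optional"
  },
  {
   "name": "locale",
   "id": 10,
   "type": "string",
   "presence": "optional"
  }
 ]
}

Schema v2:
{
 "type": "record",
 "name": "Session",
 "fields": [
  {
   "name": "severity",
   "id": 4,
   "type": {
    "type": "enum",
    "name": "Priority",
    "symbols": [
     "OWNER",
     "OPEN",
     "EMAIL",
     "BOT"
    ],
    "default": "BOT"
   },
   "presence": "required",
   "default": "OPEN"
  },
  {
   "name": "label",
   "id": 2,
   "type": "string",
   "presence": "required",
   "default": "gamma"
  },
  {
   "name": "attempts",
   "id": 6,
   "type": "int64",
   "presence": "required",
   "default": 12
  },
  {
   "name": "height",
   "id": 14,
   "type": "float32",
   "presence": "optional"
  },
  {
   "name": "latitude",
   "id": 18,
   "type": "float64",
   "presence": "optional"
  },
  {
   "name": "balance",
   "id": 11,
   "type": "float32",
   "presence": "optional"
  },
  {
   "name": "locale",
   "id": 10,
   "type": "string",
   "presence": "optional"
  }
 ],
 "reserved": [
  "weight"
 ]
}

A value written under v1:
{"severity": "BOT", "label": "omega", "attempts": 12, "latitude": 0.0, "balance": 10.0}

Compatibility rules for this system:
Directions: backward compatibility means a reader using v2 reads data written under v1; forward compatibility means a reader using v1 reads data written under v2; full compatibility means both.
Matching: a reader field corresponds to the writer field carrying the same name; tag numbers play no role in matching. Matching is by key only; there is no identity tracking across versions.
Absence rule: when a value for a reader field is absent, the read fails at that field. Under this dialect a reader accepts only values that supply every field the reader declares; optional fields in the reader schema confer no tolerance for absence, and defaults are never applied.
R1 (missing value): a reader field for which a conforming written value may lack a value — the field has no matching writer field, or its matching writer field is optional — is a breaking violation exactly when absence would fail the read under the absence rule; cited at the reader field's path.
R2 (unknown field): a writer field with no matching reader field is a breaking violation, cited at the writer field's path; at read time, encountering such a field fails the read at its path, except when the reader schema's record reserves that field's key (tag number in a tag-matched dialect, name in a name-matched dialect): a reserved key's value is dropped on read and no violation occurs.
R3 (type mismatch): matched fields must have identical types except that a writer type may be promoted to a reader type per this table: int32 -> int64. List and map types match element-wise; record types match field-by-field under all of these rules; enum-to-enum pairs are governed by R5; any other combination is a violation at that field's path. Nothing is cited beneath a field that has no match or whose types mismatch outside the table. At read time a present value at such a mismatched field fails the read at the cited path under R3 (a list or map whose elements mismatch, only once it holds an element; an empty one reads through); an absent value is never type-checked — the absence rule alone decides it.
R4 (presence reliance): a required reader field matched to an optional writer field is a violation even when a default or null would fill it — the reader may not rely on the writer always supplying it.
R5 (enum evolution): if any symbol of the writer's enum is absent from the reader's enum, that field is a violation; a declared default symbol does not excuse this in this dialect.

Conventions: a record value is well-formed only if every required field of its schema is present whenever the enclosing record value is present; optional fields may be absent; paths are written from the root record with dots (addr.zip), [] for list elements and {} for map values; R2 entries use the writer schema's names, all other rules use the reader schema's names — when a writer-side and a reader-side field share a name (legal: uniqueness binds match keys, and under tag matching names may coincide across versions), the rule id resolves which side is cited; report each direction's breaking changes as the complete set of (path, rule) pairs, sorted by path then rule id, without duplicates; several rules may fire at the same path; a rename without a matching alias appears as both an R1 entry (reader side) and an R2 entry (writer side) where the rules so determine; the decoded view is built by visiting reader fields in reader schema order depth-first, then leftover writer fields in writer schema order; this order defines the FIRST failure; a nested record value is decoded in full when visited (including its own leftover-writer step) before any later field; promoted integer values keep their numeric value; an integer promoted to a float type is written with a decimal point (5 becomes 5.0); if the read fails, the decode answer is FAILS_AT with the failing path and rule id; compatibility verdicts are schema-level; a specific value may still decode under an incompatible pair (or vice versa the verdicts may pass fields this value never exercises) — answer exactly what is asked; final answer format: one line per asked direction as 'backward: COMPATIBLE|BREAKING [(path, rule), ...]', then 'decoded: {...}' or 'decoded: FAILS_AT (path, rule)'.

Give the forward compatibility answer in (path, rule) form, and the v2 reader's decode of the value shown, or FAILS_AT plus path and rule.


forward: BREAKING [(balance, R1), (height, R1), (height, R3), (latitude, R1), (locale, R1)]; decoded: FAILS_AT (height, R1)

in Session below, arrows point writer -> reader
forward pass over Session, reader schema v1, writer schema v2:
  severity: Priority -> Priority, writer required; from severity
  label: string -> string, writer required; from label
  attempts: int64 -> int64, writer required; from attempts
  height: float32 -> float64, writer optional; from height
  latitude: float64 -> float64, writer optional; from latitude
  balance: float32 -> float32, writer optional; from balance
  locale: string -> string, writer optional; from locale
  R1 fires at balance
  R1 fires at height
  R3 fires at height
  R1 fires at latitude
  R1 fires at locale
  => 5 violation(s): forward is BREAKING for Session
migrating the Session value to v2:
  severity := "BOT"
  label := "omega"
  attempts := 12
  read fails at height under R1 (no fill)
  => FAILS_AT (height, R1)
the other Session changes do not affect what is asked:
  field latitude in record Session: tag 5 changed to 18 -> no rule fires on it in Session's dialect; the asked verdict holds


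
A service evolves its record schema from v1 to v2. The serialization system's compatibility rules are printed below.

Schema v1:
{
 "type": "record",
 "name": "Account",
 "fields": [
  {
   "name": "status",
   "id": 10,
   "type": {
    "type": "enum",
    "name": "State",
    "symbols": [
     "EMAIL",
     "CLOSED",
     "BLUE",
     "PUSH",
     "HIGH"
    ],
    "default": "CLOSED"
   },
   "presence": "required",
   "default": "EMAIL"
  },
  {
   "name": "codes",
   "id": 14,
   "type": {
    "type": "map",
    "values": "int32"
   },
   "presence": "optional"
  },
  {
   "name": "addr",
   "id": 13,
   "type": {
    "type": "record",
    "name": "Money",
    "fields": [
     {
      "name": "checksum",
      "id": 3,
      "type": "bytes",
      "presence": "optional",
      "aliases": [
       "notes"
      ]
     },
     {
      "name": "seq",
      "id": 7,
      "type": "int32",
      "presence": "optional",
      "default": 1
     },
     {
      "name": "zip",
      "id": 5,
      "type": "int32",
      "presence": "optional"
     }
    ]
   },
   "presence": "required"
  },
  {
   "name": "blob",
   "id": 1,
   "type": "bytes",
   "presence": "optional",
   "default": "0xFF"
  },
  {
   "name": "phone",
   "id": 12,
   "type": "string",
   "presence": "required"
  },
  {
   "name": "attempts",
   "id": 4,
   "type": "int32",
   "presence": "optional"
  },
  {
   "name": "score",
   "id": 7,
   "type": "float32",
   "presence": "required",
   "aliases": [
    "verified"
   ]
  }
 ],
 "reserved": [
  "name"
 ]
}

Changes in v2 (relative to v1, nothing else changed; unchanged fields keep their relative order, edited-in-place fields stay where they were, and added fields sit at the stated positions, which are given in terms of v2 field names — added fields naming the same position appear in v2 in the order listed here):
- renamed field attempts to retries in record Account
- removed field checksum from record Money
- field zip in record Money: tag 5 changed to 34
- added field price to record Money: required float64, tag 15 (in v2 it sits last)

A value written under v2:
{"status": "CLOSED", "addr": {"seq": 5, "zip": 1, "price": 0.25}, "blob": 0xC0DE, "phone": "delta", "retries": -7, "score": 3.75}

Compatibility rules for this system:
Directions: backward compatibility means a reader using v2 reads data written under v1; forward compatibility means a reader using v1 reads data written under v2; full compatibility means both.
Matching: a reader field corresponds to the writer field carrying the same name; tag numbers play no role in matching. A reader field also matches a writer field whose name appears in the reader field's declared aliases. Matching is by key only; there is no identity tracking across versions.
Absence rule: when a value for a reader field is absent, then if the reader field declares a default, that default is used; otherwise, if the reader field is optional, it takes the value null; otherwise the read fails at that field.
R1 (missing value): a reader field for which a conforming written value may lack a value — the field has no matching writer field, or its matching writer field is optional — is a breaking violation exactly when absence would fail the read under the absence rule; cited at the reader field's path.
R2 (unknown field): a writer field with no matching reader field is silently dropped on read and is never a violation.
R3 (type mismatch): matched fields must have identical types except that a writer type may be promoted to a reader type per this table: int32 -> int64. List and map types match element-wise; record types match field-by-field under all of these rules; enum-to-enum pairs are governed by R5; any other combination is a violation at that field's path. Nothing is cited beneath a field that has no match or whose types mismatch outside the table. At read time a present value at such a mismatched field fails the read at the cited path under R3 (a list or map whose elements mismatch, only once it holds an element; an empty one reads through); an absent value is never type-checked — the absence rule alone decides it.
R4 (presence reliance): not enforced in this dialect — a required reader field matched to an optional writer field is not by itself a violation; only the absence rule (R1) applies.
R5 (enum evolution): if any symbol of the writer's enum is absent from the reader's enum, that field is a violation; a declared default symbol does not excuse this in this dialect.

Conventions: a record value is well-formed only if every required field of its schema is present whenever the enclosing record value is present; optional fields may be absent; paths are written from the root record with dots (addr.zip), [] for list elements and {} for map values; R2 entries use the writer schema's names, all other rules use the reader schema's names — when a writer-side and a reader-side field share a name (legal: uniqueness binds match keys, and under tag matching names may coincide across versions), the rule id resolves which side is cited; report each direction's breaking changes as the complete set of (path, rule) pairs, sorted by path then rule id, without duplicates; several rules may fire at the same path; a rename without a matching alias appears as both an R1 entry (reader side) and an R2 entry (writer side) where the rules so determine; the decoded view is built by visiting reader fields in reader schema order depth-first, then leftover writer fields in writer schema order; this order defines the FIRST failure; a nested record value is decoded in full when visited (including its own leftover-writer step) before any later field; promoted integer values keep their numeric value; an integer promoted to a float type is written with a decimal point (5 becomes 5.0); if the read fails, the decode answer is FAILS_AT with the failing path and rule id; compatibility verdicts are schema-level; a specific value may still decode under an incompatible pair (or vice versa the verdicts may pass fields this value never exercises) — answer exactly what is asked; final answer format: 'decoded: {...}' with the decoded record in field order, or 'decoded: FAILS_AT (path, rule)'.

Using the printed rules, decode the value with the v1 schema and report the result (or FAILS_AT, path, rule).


arrows below run writer -> reader for Account
decode (reader v1):
  status := "CLOSED"
  codes := null (absent, optional -> null)
  addr.checksum := null (absent, optional -> null)
  addr.seq := 5
  addr.zip := 1
  writer addr.price: unknown -> dropped
  blob := 0xC0DE
  phone := "delta"
  attempts := null (absent, optional -> null)
  score := 3.75
  writer retries: unknown -> dropped
  => decoded: {"status": "CLOSED", "codes": null, "addr": {"checksum": null, "seq": 5, "zip": 1}, "blob": 0xC0DE, "phone": "delta", "attempts": null, "score": 3.75}
the rest of the Account diff is inert for this question:
  removed field checksum from record Money -> inert under this dialect — no rule fires on Account and the result does not move
  field zip in record Money: tag 5 changed to 34 -> inert under this dialect — no rule fires on Account and the result does not move
  added field price to record Money: required float64, tag 15 (in v2 it sits last) -> a verdict-level change on Account — the shown value reads the same

decoded: {"status": "CLOSED", "codes": null, "addr": {"checksum": null, "seq": 5, "zip": 1}, "blob": 0xC0DE, "phone": "delta", "attempts": null, "score": 3.75}


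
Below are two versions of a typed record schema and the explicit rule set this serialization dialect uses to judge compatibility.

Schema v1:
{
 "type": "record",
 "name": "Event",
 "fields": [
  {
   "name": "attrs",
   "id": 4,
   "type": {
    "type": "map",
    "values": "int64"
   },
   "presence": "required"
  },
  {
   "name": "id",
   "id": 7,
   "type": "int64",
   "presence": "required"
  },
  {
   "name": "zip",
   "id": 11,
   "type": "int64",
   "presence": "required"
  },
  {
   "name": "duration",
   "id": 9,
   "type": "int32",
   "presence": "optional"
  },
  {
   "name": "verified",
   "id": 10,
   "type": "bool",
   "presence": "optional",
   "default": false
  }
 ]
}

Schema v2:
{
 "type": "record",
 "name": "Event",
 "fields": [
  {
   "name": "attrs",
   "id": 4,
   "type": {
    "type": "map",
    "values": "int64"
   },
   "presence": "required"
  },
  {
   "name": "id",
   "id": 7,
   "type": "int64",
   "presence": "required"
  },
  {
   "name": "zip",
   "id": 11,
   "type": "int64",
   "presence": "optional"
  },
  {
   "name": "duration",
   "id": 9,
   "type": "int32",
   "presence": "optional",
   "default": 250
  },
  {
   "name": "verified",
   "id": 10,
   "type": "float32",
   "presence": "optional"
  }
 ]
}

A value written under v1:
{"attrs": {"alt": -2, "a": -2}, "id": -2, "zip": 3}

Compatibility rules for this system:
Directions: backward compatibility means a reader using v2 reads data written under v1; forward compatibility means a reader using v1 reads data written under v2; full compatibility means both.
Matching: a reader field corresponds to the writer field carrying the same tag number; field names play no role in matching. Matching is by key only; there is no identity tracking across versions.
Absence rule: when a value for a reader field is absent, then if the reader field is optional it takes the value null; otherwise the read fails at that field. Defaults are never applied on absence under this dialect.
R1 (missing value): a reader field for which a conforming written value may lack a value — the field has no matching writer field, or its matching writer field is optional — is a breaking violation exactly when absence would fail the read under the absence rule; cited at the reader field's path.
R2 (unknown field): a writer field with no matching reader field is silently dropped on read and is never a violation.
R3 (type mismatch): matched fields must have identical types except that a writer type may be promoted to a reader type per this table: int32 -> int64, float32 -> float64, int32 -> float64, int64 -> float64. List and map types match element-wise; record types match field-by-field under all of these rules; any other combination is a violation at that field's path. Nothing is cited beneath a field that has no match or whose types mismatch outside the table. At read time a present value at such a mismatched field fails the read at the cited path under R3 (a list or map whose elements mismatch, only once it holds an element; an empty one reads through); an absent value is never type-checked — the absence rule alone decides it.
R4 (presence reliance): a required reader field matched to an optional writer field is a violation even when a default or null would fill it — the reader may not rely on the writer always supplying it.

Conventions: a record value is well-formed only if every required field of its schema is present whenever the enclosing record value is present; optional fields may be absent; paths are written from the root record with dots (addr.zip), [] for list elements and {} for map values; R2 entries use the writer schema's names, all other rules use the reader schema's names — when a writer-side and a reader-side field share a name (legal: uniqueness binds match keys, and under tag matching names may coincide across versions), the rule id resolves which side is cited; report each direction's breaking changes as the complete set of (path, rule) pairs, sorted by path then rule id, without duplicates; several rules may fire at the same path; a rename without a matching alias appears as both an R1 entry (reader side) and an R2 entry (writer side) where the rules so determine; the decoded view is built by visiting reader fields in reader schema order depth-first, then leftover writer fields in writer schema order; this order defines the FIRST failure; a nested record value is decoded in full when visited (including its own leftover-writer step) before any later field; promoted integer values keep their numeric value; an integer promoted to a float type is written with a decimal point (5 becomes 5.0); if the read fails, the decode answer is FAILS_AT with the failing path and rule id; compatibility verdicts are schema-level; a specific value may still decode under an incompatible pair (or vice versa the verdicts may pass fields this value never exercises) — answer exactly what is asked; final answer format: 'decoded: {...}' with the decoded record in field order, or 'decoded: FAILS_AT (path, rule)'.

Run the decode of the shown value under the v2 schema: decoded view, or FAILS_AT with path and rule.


in Event below, arrows point writer -> reader
decoding the Event value with the v2 reader:
  attrs := {"alt": -2, "a": -2}
  id := -2
  zip := 3
  duration := null (absent, optional -> null)
  verified := null (absent, optional -> null)
  => decoded: {"attrs": {"alt": -2, "a": -2}, "id": -2, "zip": 3, "duration": null, "verified": null}
checking off the Event differences that do not matter here:
  field duration in record Event: default set to 250 -> inert under this dialect — no rule fires on Event and the result does not move
  field verified in record Event: type bool changed to float32 (its default is dropped) -> shifts the Event verdicts, not this decode
  field zip in record Event: required changed to optional -> shifts the Event verdicts, not this decode

decoded: {"attrs": {"alt": -2, "a": -2}, "id": -2, "zip": 3, "duration": null, "verified": null}


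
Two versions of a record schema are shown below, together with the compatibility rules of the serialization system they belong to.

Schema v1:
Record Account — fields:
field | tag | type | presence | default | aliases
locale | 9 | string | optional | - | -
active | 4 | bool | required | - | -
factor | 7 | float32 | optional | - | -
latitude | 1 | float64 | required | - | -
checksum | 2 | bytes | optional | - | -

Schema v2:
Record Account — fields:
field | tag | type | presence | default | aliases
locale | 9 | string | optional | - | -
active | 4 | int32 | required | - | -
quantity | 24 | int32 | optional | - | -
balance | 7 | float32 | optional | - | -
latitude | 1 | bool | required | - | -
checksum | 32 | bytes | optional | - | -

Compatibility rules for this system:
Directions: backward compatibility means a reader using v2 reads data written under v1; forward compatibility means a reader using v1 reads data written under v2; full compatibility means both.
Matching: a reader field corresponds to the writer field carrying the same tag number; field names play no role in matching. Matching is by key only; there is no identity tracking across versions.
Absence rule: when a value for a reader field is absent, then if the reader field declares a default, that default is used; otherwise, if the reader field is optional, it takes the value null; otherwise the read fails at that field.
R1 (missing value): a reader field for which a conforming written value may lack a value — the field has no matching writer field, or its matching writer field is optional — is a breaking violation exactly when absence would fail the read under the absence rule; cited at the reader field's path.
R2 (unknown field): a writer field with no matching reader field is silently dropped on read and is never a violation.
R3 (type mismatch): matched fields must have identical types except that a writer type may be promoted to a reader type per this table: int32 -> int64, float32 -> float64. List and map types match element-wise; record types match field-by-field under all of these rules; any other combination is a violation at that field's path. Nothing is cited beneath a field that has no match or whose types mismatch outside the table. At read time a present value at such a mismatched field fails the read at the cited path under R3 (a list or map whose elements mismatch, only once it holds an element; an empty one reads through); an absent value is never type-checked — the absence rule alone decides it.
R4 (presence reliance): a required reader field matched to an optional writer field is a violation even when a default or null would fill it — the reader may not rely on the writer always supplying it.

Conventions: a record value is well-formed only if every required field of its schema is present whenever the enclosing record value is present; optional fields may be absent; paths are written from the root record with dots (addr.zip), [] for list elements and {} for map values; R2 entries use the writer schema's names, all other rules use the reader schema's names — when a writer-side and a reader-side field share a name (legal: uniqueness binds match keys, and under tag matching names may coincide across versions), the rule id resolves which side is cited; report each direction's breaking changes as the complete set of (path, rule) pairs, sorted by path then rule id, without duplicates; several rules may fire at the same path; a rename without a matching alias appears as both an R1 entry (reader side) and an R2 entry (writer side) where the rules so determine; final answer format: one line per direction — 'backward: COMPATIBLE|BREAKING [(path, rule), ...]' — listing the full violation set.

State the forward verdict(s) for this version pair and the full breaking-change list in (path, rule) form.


forward: BREAKING [(active, R3), (latitude, R3)]

in Account below, arrows point writer -> reader
forward analysis of Account with v1 as reader and v2 as writer:
  writer optional, string -> string: reader locale maps from writer locale
  writer required, int32 -> bool: reader active maps from writer active
  writer optional, float32 -> float32: reader factor maps from writer balance
  writer required, bool -> float64: reader latitude maps from writer latitude
  no writer field matches reader checksum
  writer field quantity has no reader counterpart
  writer field checksum has no reader counterpart
  violation R3 at active
  violation R3 at latitude
  forward on Account therefore BREAKING (2)
the other Account changes do not affect what is asked:
  field checksum in record Account: tag 2 changed to 32 -> fires no rule on Account, leaving the asked answer as it is
  added field quantity to record Account: optional int32, tag 24 (in v2 it sits immediately before balance) -> fires no rule on Account, leaving the asked answer as it is
  renamed field factor to balance in record Account -> fires no rule on Account, leaving the asked answer as it is


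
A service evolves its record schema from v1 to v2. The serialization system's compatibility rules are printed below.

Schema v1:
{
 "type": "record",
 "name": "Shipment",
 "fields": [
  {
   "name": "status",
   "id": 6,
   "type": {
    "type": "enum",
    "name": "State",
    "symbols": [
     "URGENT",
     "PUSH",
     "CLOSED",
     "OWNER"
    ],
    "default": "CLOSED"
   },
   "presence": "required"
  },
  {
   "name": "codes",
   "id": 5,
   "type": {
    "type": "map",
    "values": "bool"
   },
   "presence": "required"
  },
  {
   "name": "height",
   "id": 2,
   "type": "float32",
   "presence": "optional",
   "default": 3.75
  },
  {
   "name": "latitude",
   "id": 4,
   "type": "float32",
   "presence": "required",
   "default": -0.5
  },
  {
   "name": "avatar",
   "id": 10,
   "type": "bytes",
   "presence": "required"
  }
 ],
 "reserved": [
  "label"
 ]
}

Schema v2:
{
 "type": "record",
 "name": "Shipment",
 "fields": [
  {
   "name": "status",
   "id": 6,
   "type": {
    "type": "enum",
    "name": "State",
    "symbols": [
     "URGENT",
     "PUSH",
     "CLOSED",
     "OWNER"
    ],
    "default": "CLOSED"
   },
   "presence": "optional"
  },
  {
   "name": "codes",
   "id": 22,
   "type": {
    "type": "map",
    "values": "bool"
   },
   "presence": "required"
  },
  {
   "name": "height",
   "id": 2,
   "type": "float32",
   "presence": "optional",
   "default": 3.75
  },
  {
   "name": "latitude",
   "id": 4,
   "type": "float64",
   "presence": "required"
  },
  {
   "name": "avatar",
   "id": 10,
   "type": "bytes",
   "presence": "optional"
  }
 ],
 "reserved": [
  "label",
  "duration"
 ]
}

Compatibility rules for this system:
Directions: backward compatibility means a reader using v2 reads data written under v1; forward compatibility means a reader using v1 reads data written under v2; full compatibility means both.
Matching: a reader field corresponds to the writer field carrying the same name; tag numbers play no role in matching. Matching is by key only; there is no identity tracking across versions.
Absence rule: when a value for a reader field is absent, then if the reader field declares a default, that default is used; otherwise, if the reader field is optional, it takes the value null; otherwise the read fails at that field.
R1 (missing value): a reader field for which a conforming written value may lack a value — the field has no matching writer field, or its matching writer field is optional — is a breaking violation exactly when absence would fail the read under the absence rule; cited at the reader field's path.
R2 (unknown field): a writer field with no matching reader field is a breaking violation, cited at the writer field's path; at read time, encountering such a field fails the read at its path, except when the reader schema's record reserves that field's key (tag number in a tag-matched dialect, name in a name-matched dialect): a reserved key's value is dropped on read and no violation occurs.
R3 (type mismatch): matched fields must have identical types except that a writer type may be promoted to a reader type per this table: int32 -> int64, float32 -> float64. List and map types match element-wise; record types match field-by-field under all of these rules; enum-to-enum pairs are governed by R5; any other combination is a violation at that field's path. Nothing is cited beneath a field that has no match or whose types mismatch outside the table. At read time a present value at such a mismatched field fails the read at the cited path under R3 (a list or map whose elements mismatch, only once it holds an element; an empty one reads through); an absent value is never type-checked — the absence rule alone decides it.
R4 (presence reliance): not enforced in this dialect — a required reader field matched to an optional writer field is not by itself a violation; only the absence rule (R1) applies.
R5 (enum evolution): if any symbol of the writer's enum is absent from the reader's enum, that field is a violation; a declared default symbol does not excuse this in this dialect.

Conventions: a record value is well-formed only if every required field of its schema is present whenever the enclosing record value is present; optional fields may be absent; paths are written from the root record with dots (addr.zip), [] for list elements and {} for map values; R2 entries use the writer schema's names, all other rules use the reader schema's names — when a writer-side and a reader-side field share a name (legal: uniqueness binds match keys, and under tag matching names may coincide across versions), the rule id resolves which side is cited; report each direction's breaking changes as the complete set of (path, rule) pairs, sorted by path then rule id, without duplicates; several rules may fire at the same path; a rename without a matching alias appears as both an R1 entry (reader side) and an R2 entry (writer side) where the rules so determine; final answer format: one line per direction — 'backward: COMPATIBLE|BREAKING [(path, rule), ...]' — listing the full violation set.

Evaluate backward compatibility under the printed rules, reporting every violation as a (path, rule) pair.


backward: COMPATIBLE []

each type pair in Shipment: writer, then reader
backward on Shipment — v2 reading data written by v1:
  writer required, State -> State: reader status maps from writer status
  writer required, map<string, bool> -> map<string, bool>: reader codes maps from writer codes
  writer optional, float32 -> float32: reader height maps from writer height
  writer required, float32 -> float64: reader latitude maps from writer latitude
  writer required, bytes -> bytes: reader avatar maps from writer avatar
  => backward verdict for Shipment: COMPATIBLE, no violations
the rest of the Shipment diff is inert for this question:
  field latitude in record Shipment: type float32 changed to float64 (its default is dropped) -> its effect on Shipment is confined to the forward direction, not asked
  field status in record Shipment: required changed to optional -> its effect on Shipment is confined to the forward direction, not asked
  field codes in record Shipment: tag 5 changed to 22 -> fires no rule on Shipment, leaving the asked answer as it is
  field avatar in record Shipment: required changed to optional -> its effect on Shipment is confined to the forward direction, not asked


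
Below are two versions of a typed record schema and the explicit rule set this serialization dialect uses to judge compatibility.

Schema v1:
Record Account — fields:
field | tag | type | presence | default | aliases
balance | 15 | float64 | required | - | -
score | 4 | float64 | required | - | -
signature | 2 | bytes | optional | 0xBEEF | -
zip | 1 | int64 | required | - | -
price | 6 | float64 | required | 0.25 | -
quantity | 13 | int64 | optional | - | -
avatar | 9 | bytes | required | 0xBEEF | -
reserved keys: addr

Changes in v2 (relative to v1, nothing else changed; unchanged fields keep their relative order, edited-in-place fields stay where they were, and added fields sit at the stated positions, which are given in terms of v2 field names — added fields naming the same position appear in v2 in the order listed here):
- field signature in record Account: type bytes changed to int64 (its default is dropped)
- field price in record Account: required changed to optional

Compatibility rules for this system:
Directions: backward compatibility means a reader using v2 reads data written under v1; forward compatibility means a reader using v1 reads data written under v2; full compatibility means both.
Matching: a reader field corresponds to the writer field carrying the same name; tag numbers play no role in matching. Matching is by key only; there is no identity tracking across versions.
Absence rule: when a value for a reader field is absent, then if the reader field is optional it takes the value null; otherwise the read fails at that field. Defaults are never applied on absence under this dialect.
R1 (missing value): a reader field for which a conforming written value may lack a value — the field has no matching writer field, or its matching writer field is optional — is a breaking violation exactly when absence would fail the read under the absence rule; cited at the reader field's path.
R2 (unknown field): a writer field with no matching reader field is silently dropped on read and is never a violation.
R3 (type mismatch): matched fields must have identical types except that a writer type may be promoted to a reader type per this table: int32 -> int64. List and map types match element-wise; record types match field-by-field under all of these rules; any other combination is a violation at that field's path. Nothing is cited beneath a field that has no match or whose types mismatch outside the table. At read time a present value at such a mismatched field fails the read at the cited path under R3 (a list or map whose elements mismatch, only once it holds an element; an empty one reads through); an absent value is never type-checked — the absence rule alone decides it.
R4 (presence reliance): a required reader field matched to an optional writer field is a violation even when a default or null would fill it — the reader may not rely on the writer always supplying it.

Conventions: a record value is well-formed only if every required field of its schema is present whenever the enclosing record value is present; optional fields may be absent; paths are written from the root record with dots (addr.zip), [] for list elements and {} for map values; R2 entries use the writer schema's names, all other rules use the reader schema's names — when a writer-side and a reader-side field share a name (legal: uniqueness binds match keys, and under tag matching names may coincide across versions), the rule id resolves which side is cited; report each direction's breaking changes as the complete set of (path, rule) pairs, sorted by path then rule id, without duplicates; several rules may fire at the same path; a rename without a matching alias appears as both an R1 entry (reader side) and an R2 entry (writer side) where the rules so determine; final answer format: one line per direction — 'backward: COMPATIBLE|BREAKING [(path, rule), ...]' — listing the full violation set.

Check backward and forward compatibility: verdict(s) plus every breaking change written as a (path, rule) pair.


arrows below run writer -> reader for Account
backward on Account — v2 reading data written by v1:
  balance: paired with writer balance (float64 -> float64; writer required)
  score: paired with writer score (float64 -> float64; writer required)
  signature: paired with writer signature (bytes -> int64; writer optional)
  zip: paired with writer zip (int64 -> int64; writer required)
  price: paired with writer price (float64 -> float64; writer required)
  quantity: paired with writer quantity (int64 -> int64; writer optional)
  avatar: paired with writer avatar (bytes -> bytes; writer required)
  breaking: (signature, R3)
  => 1 violation(s): backward is BREAKING for Account
forward on Account — v1 reading data written by v2:
  balance: paired with writer balance (float64 -> float64; writer required)
  score: paired with writer score (float64 -> float64; writer required)
  signature: paired with writer signature (int64 -> bytes; writer optional)
  zip: paired with writer zip (int64 -> int64; writer required)
  price: paired with writer price (float64 -> float64; writer optional)
  quantity: paired with writer quantity (int64 -> int64; writer optional)
  avatar: paired with writer avatar (bytes -> bytes; writer required)
  breaking: (price, R1)
  breaking: (price, R4)
  breaking: (signature, R3)
  => 3 violation(s): forward is BREAKING for Account

backward: BREAKING [(signature, R3)]; forward: BREAKING [(price, R1), (price, R4), (signature, R3)]
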